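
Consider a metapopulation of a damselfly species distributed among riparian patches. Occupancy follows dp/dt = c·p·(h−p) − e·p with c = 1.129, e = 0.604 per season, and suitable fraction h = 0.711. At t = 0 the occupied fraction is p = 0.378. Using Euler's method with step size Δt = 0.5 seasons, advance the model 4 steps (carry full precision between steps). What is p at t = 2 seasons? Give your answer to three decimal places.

0.266

Update rule: p ← p + [c·p·(h−p) − e·p]·Δt with Δt = 0.5.
t = 0.5: p = 0.37800 + (-0.04310) = 0.33490
t = 1: p = 0.33490 + (-0.03004) = 0.30486
t = 1.5: p = 0.30486 + (-0.02217) = 0.28269
t = 2: p = 0.28269 + (-0.01702) = 0.26567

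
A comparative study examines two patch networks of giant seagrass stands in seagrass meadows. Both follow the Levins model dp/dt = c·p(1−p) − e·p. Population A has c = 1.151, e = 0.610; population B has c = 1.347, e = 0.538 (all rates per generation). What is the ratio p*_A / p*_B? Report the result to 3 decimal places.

0.783

A: p*_A = 1 − 0.610/1.151 = 0.4700.
B: p*_B = 1 − 0.538/1.347 = 0.6006.
p*_A / p*_B = 0.4700/0.6006 = 0.7826.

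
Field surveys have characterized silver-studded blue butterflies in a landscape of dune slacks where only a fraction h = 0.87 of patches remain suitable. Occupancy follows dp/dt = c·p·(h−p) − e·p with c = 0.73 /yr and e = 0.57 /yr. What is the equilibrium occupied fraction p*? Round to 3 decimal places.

0.089

Setting dp/dt = 0 and dividing by p* gives c·(h−p*) = e.
So p* = h − e/c = 0.87 − 0.57/0.73 = 0.87 − 0.7808 = 0.0892.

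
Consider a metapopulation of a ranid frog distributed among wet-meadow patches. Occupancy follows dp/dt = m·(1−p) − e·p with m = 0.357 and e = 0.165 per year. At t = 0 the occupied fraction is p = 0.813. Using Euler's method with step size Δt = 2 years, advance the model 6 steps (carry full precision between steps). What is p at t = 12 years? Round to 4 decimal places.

0.6839

Update rule: p ← p + [m·(1−p) − e·p]·Δt with Δt = 2.
  1  |  dp/dt·Δt = -0.134772  |  p_1 = 0.678228
  2  |  dp/dt·Δt = +0.005930  |  p_2 = 0.684158
  3  |  dp/dt·Δt = -0.000261  |  p_3 = 0.683897
  4  |  dp/dt·Δt = +0.000011  |  p_4 = 0.683909
  5  |  dp/dt·Δt = -0.000001  |  p_5 = 0.683908
  6  |  dp/dt·Δt = +0.000000  |  p_6 = 0.683908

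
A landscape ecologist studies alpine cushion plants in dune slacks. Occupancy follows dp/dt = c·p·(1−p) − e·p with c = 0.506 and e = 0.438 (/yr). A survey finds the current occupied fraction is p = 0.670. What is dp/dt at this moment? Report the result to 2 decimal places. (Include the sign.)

-0.18

Colonization term: c·p·(1−p) = 0.506×0.670×0.3300 = 0.11188.
Extinction term: e·p = 0.29346.
dp/dt = 0.11188 − 0.29346 = -0.18158.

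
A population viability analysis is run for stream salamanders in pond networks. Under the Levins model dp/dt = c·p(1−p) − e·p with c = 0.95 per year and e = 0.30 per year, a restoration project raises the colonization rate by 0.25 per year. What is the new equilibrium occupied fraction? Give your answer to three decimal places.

0.750

Before: p* = 1 − 0.30/0.95 = 0.6842.
After the change, c = 1.2, e = 0.3, so p* = 1 − 0.3/1.2 = 0.7500.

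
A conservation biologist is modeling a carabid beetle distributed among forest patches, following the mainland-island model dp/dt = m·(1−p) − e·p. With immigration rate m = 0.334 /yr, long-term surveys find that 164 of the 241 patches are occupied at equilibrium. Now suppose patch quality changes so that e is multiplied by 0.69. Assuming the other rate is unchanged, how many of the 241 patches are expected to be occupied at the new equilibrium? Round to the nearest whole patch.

182

Observed p* = 164/241 = 0.68050.
Balance m(1−p*) = e·p* gives e = m(1−p*)/p* = 0.334×0.31950/0.68050 = 0.15682.
New p* = m/(m+e) = 0.33400/(0.33400+0.10821) = 0.75530.
Expected occupied = 241 × 0.75530 = 182.03 ≈ 182.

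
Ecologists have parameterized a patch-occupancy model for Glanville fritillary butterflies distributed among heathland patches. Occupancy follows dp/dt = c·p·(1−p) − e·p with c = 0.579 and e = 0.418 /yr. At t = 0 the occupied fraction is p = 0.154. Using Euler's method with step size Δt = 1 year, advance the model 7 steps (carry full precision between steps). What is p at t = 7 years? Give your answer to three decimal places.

0.222

Update rule: p ← p + [c·p·(1−p) − e·p]·Δt with Δt = 1.
p: 0.15400 → 0.16506  (Δp = +0.01106)
p: 0.16506 → 0.17586  (Δp = +0.01080)
p: 0.17586 → 0.18627  (Δp = +0.01041)
p: 0.18627 → 0.19617  (Δp = +0.00990)
p: 0.19617 → 0.20547  (Δp = +0.00930)
p: 0.20547 → 0.21411  (Δp = +0.00864)
p: 0.21411 → 0.22204  (Δp = +0.00793)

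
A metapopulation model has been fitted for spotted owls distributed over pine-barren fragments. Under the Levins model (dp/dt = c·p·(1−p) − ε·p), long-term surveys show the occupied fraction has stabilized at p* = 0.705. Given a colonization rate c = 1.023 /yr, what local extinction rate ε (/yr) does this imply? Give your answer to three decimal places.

At equilibrium c(1−p*) = ε.
ε = 1.023 × (1 − 0.705) = 1.023 × 0.2950 = 0.3018.

0.302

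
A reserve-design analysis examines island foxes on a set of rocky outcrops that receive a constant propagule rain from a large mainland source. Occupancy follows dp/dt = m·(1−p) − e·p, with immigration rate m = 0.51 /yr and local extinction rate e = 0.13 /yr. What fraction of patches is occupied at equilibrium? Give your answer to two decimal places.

At equilibrium the propagule rain into empty patches balances local extinction: m(1−p*) = e·p*.
p* = m/(m+e) = 0.51/(0.51+0.13) = 0.51/0.6400 = 0.7969.

0.80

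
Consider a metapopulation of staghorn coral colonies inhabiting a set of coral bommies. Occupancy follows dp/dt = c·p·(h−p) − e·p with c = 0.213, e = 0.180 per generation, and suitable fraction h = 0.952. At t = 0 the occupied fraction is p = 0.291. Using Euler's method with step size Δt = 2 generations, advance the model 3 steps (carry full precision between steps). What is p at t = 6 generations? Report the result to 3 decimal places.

0.235

Update rule: p ← p + [c·p·(h−p) − e·p]·Δt with Δt = 2.
p: 0.29100 → 0.26818  (Δp = -0.02282)
p: 0.26818 → 0.24976  (Δp = -0.01842)
p: 0.24976 → 0.23456  (Δp = -0.01520)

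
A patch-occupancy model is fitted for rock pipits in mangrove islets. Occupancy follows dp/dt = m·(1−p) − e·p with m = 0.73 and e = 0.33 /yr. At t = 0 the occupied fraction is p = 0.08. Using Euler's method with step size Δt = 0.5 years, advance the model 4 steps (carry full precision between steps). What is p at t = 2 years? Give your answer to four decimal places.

Update rule: p ← p + [m·(1−p) − e·p]·Δt with Δt = 0.5.
  1  |  dp/dt·Δt = +0.322600  |  p_1 = 0.402600
  2  |  dp/dt·Δt = +0.151622  |  p_2 = 0.554222
  3  |  dp/dt·Δt = +0.071262  |  p_3 = 0.625484
  4  |  dp/dt·Δt = +0.033493  |  p_4 = 0.658978

0.6590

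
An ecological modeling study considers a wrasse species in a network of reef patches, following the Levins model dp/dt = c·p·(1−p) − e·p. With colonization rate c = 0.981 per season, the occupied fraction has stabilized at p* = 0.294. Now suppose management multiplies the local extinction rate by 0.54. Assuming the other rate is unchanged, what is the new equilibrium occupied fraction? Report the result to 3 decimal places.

Balance c(1−p*) = e gives e = 0.981×(1 − 0.29400) = 0.69259.
New p* = 1 − e/c = 1 − 0.37400/0.98100 = 0.61876.

0.619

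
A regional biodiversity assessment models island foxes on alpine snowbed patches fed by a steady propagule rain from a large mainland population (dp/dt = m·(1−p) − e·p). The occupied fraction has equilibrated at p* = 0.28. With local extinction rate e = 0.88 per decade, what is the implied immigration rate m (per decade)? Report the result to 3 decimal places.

At equilibrium m(1−p*) = e·p*, so m = e·p*/(1−p*).
m = 0.88 × 0.28 / 0.7200 = 0.2464/0.7200 = 0.3422.

0.342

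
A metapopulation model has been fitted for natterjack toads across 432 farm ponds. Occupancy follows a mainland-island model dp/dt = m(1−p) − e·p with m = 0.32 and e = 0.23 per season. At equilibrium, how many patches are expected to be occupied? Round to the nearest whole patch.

251

p* = m/(m+e) = 0.32/0.5500 = 0.5818.
Expected occupied patches = N × p* = 432 × 0.5818 = 251.35 ≈ 251.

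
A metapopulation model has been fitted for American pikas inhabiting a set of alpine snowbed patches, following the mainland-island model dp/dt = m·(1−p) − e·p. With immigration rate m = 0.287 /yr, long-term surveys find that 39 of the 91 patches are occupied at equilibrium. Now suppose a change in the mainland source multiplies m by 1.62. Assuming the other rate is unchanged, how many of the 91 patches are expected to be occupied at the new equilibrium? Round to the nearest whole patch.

Observed p* = 39/91 = 0.42857.
Balance m(1−p*) = e·p* gives e = m(1−p*)/p* = 0.287×0.57143/0.42857 = 0.38267.
New p* = m/(m+e) = 0.46494/(0.46494+0.38267) = 0.54853.
Expected occupied = 91 × 0.54853 = 49.92 ≈ 50.

50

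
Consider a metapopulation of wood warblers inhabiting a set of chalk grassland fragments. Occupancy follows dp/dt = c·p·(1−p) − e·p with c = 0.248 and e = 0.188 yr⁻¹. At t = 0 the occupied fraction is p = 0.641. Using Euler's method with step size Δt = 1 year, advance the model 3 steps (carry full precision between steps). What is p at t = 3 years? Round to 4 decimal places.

Update rule: p ← p + [c·p·(1−p) − e·p]·Δt with Δt = 1.
step 1: Δp = -0.06344, p = 0.57756
step 2: Δp = -0.04807, p = 0.52949
step 3: Δp = -0.03776, p = 0.49173

0.4917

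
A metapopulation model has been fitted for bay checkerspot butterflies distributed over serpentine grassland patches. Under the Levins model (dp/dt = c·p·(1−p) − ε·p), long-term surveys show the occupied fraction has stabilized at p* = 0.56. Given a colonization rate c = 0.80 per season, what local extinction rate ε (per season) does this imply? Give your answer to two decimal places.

0.35

At equilibrium c(1−p*) = ε.
ε = 0.80 × (1 − 0.56) = 0.80 × 0.4400 = 0.3520.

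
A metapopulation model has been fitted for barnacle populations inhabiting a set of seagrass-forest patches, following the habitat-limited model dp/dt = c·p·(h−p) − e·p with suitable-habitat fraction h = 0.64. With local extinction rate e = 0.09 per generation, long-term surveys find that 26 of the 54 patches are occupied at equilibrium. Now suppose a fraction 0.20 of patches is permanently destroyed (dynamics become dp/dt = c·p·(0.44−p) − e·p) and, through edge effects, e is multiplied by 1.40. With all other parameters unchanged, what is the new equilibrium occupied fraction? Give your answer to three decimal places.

0.218

Observed p* = 26/54 = 0.48148.
Balance c(h−p*) = e gives c = e/(0.64 − 0.48148) = 0.09/0.15852 = 0.56775.
New p* = 0.44 − e/c = 0.44 − 0.12600/0.56775 = 0.21807.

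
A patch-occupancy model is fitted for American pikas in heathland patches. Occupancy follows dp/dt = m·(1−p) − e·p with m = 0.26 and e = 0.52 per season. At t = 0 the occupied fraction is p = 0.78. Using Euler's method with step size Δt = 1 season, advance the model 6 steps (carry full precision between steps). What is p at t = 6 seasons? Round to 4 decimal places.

Update rule: p ← p + [m·(1−p) − e·p]·Δt with Δt = 1.
t = 1: p = 0.78000 + (-0.34840) = 0.43160
t = 2: p = 0.43160 + (-0.07665) = 0.35495
t = 3: p = 0.35495 + (-0.01686) = 0.33809
t = 4: p = 0.33809 + (-0.00371) = 0.33438
t = 5: p = 0.33438 + (-0.00082) = 0.33356
t = 6: p = 0.33356 + (-0.00018) = 0.33338

0.3334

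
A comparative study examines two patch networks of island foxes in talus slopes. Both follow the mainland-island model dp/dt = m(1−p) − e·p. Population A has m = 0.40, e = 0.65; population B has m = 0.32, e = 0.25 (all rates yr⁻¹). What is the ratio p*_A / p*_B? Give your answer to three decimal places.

0.679

A: p*_A = m/(m+e) = 0.40/1.0500 = 0.3810.
B: p*_B = 0.32/0.5700 = 0.5614.
p*_A / p*_B = 0.3810/0.5614 = 0.6786.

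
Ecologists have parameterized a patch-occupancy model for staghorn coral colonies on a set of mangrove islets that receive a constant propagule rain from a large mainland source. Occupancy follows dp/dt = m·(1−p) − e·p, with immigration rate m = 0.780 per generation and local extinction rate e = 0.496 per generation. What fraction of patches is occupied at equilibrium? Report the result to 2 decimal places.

Setting dp/dt = 0: m − m·p* = e·p*, so m = (m+e)·p*.
p* = m/(m+e) = 0.780/(0.780+0.496) = 0.780/1.2760 = 0.6113.

0.61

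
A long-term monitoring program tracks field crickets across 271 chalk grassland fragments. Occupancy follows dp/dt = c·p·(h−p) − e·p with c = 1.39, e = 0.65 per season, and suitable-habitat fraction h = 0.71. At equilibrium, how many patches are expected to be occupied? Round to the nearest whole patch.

p* = h − e/c = 0.71 − 0.4676 = 0.2424.
Expected occupied patches = N × p* = 271 × 0.2424 = 65.68 ≈ 66.

66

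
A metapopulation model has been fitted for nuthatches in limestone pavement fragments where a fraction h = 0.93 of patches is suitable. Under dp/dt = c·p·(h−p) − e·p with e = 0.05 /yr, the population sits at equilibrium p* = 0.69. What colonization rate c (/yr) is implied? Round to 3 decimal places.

At equilibrium c(h−p*) = e, so c = e/(h−p*).
c = 0.05/(0.93 − 0.69) = 0.05/0.2400 = 0.2083.

0.208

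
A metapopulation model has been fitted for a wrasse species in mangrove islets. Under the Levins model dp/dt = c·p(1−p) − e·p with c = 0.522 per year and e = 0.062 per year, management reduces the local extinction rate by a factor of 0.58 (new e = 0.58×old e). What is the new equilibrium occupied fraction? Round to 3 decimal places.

0.931

Before: p* = 1 − 0.062/0.522 = 0.8812.
After the change, c = 0.522, e = 0.03596, so p* = 1 − 0.03596/0.522 = 0.9311.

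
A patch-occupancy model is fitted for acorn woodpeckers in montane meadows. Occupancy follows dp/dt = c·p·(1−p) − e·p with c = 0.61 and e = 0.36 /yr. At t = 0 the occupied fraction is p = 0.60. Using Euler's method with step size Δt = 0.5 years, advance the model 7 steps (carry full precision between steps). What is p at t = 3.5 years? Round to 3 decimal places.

Update rule: p ← p + [c·p·(1−p) − e·p]·Δt with Δt = 0.5.
step 1: Δp = -0.03480, p = 0.56520
step 2: Δp = -0.02678, p = 0.53842
step 3: Δp = -0.02112, p = 0.51730
step 4: Δp = -0.01696, p = 0.50035
step 5: Δp = -0.01381, p = 0.48653
step 6: Δp = -0.01138, p = 0.47515
step 7: Δp = -0.00947, p = 0.46569

0.466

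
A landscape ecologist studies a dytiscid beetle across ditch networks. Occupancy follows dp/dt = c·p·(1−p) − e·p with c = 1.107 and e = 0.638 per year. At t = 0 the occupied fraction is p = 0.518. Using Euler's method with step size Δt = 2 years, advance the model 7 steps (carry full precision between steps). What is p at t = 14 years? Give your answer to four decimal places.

Update rule: p ← p + [c·p·(1−p) − e·p]·Δt with Δt = 2.
  1  |  dp/dt·Δt = -0.108185  |  p_1 = 0.409815
  2  |  dp/dt·Δt = +0.012569  |  p_2 = 0.422384
  3  |  dp/dt·Δt = +0.001201  |  p_3 = 0.423584
  4  |  dp/dt·Δt = +0.000078  |  p_4 = 0.423662
  5  |  dp/dt·Δt = +0.000005  |  p_5 = 0.423667
  6  |  dp/dt·Δt = +0.000000  |  p_6 = 0.423668
  7  |  dp/dt·Δt = +0.000000  |  p_7 = 0.423668

0.4237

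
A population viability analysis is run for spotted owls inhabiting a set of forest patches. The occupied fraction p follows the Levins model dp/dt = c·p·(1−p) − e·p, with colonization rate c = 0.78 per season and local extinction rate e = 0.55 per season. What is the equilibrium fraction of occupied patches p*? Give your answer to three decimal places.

At equilibrium, colonization balances extinction: c·p*·(1−p*) = e·p*.
So p* = 1 − e/c = 1 − 0.55/0.78 = 1 − 0.7051 = 0.2949.

0.295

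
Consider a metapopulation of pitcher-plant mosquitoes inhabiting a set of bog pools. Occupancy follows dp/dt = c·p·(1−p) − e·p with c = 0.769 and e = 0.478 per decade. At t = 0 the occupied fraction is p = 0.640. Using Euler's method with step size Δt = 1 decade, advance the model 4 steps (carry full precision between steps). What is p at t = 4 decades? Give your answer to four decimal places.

0.4133

Update rule: p ← p + [c·p·(1−p) − e·p]·Δt with Δt = 1.
  1  |  dp/dt·Δt = -0.128742  |  p_1 = 0.511258
  2  |  dp/dt·Δt = -0.052229  |  p_2 = 0.459029
  3  |  dp/dt·Δt = -0.028457  |  p_3 = 0.430572
  4  |  dp/dt·Δt = -0.017270  |  p_4 = 0.413302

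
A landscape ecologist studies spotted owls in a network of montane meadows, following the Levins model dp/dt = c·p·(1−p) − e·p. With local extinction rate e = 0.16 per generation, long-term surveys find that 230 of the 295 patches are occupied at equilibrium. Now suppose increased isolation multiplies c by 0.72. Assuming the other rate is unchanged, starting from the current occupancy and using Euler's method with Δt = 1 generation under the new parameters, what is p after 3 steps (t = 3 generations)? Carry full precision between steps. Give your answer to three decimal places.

0.713

Observed p* = 230/295 = 0.77966.
Balance c(1−p*) = e gives c = e/(1 − 0.77966) = 0.16/0.22034 = 0.72615.
Starting from p₀ = 0.77966; update p ← p + (dp/dt)·Δt with the new parameters.
  1  |  dp/dt·Δt = -0.034929  |  p_1 = 0.744732
  2  |  dp/dt·Δt = -0.019764  |  p_2 = 0.724968
  3  |  dp/dt·Δt = -0.011748  |  p_3 = 0.713220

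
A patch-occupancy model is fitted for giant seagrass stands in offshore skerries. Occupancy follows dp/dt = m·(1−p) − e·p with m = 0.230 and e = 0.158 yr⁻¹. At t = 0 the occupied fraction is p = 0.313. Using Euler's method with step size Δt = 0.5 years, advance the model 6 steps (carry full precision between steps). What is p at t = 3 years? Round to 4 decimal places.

Update rule: p ← p + [m·(1−p) − e·p]·Δt with Δt = 0.5.
step 1: Δp = +0.05428, p = 0.36728
step 2: Δp = +0.04375, p = 0.41103
step 3: Δp = +0.03526, p = 0.44629
step 4: Δp = +0.02842, p = 0.47471
step 5: Δp = +0.02291, p = 0.49761
step 6: Δp = +0.01846, p = 0.51608

0.5161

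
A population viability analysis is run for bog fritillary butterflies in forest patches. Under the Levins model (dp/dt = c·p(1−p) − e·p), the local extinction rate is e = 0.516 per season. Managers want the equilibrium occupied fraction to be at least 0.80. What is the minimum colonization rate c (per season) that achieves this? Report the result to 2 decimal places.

p* = 1 − e/c ≥ 0.80 requires e/c ≤ 0.2000, i.e. c ≥ e/0.2000.
c_min = 0.516/0.2000 = 2.5800.

2.58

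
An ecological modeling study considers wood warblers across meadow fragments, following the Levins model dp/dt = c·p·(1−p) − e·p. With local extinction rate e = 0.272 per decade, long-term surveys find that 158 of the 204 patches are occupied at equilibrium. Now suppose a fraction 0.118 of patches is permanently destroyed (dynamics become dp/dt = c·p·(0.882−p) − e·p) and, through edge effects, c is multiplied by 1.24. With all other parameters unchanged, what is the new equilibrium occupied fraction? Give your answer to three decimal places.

0.700

Observed p* = 158/204 = 0.77451.
Balance c(1−p*) = e gives c = e/(1 − 0.77451) = 0.272/0.22549 = 1.20626.
New p* = 0.882 − e/c = 0.882 − 0.27200/1.49576 = 0.70015.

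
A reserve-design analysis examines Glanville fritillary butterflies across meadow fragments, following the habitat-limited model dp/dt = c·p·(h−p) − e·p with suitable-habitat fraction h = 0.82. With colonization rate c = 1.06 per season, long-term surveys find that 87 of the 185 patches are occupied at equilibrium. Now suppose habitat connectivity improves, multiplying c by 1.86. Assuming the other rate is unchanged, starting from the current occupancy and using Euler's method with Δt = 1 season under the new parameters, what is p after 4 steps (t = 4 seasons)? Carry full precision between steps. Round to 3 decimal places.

0.632

Observed p* = 87/185 = 0.47027.
Balance c(h−p*) = e gives e = 1.06×(0.82 − 0.47027) = 0.37071.
Starting from p₀ = 0.47027; update p ← p + (dp/dt)·Δt with the new parameters.
t = 1: p = 0.47027 + (+0.14993) = 0.62020
t = 2: p = 0.62020 + (+0.01440) = 0.63460
t = 3: p = 0.63460 + (-0.00328) = 0.63131
t = 4: p = 0.63131 + (+0.00082) = 0.63213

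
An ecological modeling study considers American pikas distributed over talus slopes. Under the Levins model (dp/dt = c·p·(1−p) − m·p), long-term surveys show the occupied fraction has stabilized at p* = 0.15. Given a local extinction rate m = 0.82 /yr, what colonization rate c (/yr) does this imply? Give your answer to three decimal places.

0.965

At equilibrium c(1−p*) = m, so c = m/(1−p*).
c = 0.82/(1 − 0.15) = 0.82/0.8500 = 0.9647.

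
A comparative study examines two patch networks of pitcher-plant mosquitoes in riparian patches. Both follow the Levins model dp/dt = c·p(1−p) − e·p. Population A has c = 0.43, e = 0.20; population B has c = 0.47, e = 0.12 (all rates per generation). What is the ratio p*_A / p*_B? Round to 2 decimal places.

A: p*_A = 1 − 0.20/0.43 = 0.5349.
B: p*_B = 1 − 0.12/0.47 = 0.7447.
p*_A / p*_B = 0.5349/0.7447 = 0.7183.

0.72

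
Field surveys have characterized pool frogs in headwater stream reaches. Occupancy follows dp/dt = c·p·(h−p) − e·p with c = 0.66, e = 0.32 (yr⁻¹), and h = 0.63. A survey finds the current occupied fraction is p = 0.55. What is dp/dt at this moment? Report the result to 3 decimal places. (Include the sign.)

Colonization term: c·p·(h−p) = 0.66×0.55×0.0800 = 0.02904.
Extinction term: e·p = 0.17600.
dp/dt = 0.02904 − 0.17600 = -0.14696.

-0.147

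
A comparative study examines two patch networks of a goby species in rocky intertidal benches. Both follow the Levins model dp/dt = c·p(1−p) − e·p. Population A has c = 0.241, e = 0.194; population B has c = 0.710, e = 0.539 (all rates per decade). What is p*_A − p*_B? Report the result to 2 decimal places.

A: p*_A = 1 − 0.194/0.241 = 0.1950.
B: p*_B = 1 − 0.539/0.710 = 0.2408.
p*_A − p*_B = 0.1950 − 0.2408 = -0.0458.

-0.05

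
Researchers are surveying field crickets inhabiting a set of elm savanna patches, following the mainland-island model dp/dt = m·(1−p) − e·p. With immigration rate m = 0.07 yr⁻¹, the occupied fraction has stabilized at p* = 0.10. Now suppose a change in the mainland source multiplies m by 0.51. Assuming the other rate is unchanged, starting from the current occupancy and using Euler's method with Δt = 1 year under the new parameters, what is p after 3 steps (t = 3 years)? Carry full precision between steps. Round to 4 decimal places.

Balance m(1−p*) = e·p* gives e = m(1−p*)/p* = 0.07×0.90000/0.10000 = 0.63000.
Starting from p₀ = 0.10000; update p ← p + (dp/dt)·Δt with the new parameters.
t = 1: p = 0.10000 + (-0.03087) = 0.06913
t = 2: p = 0.06913 + (-0.01032) = 0.05881
t = 3: p = 0.05881 + (-0.00345) = 0.05536

0.0554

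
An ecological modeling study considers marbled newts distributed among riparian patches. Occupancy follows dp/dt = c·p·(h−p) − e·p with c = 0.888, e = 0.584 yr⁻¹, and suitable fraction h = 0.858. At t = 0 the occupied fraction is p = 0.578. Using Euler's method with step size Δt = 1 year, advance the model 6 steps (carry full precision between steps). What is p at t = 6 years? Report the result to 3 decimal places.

Update rule: p ← p + [c·p·(h−p) − e·p]·Δt with Δt = 1.
step 1: Δp = -0.19384, p = 0.38416
step 2: Δp = -0.06271, p = 0.32145
step 3: Δp = -0.03457, p = 0.28688
step 4: Δp = -0.02205, p = 0.26484
step 5: Δp = -0.01517, p = 0.24967
step 6: Δp = -0.01094, p = 0.23873

0.239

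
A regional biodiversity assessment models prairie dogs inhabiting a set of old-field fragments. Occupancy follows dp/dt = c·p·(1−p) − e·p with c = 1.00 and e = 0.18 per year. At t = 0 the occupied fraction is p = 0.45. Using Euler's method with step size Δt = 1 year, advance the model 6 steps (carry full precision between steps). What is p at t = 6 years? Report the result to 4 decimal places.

0.8199

Update rule: p ← p + [c·p·(1−p) − e·p]·Δt with Δt = 1.
  1  |  dp/dt·Δt = +0.166500  |  p_1 = 0.616500
  2  |  dp/dt·Δt = +0.125458  |  p_2 = 0.741958
  3  |  dp/dt·Δt = +0.057904  |  p_3 = 0.799862
  4  |  dp/dt·Δt = +0.016108  |  p_4 = 0.815970
  5  |  dp/dt·Δt = +0.003289  |  p_5 = 0.819258
  6  |  dp/dt·Δt = +0.000608  |  p_6 = 0.819866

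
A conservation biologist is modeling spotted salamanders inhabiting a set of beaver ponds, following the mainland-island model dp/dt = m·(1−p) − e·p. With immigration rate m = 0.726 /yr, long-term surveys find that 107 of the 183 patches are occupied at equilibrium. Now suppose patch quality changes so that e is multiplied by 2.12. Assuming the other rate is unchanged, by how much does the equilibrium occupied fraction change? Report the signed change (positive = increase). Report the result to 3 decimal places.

Observed p* = 107/183 = 0.58470.
Balance m(1−p*) = e·p* gives e = m(1−p*)/p* = 0.726×0.41530/0.58470 = 0.51566.
New p* = m/(m+e) = 0.72600/(0.72600+1.09320) = 0.39908.
Δp* = 0.39908 − 0.58470 = -0.18562.

-0.186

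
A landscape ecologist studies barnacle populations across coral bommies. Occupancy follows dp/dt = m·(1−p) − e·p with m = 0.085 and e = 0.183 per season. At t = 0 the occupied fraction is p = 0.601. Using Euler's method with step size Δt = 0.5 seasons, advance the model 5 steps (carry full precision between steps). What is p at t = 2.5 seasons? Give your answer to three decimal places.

0.455

Update rule: p ← p + [m·(1−p) − e·p]·Δt with Δt = 0.5.
  1  |  dp/dt·Δt = -0.038034  |  p_1 = 0.562966
  2  |  dp/dt·Δt = -0.032937  |  p_2 = 0.530029
  3  |  dp/dt·Δt = -0.028524  |  p_3 = 0.501505
  4  |  dp/dt·Δt = -0.024702  |  p_4 = 0.476803
  5  |  dp/dt·Δt = -0.021392  |  p_5 = 0.455411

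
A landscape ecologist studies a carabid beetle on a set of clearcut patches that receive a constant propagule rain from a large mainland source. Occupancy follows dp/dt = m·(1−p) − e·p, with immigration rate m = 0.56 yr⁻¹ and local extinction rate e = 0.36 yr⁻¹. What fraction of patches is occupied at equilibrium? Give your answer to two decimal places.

0.61

At equilibrium the propagule rain into empty patches balances local extinction: m(1−p*) = e·p*.
p* = m/(m+e) = 0.56/(0.56+0.36) = 0.56/0.9200 = 0.6087.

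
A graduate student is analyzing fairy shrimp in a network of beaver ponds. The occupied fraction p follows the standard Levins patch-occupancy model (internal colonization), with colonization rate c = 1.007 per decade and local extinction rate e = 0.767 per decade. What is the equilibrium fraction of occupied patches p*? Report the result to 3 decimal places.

0.238

At equilibrium, colonization balances extinction: c·p*·(1−p*) = e·p*.
So p* = 1 − e/c = 1 − 0.767/1.007 = 1 − 0.7617 = 0.2383.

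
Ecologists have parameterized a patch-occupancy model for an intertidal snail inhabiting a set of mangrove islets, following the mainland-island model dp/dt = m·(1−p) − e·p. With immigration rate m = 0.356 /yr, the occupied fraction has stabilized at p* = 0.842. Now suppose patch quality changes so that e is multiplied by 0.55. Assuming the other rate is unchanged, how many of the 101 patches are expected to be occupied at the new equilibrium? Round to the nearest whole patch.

92

Balance m(1−p*) = e·p* gives e = m(1−p*)/p* = 0.356×0.15800/0.84200 = 0.06680.
New p* = m/(m+e) = 0.35600/(0.35600+0.03674) = 0.90645.
Expected occupied = 101 × 0.90645 = 91.55 ≈ 92.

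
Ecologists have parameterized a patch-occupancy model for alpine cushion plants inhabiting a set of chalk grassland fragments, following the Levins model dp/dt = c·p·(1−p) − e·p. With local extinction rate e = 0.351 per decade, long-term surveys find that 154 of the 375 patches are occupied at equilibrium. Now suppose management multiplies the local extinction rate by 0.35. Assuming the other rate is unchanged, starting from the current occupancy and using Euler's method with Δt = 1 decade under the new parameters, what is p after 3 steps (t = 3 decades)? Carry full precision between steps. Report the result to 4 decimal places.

Observed p* = 154/375 = 0.41067.
Balance c(1−p*) = e gives c = e/(1 − 0.41067) = 0.351/0.58933 = 0.59559.
Starting from p₀ = 0.41067; update p ← p + (dp/dt)·Δt with the new parameters.
  1  |  dp/dt·Δt = +0.093694  |  p_1 = 0.504360
  2  |  dp/dt·Δt = +0.086925  |  p_2 = 0.591285
  3  |  dp/dt·Δt = +0.071295  |  p_3 = 0.662580

0.6626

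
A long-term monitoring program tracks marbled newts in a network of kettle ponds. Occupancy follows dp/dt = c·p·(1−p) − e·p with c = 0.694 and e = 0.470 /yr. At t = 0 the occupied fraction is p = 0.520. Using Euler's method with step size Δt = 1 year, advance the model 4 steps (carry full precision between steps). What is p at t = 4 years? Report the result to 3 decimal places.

Update rule: p ← p + [c·p·(1−p) − e·p]·Δt with Δt = 1.
  1  |  dp/dt·Δt = -0.071178  |  p_1 = 0.448822
  2  |  dp/dt·Δt = -0.039264  |  p_2 = 0.409558
  3  |  dp/dt·Δt = -0.024669  |  p_3 = 0.384889
  4  |  dp/dt·Δt = -0.016594  |  p_4 = 0.368295

0.368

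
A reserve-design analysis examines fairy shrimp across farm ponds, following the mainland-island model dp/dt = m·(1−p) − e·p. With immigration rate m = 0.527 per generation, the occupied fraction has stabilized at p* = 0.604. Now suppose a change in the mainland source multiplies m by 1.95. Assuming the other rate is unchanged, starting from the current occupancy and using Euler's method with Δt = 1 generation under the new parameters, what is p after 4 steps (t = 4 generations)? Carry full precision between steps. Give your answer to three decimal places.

0.746

Balance m(1−p*) = e·p* gives e = m(1−p*)/p* = 0.527×0.39600/0.60400 = 0.34552.
Starting from p₀ = 0.60400; update p ← p + (dp/dt)·Δt with the new parameters.
p: 0.60400 → 0.80226  (Δp = +0.19826)
p: 0.80226 → 0.72827  (Δp = -0.07398)
p: 0.72827 → 0.75588  (Δp = +0.02761)
p: 0.75588 → 0.74558  (Δp = -0.01030)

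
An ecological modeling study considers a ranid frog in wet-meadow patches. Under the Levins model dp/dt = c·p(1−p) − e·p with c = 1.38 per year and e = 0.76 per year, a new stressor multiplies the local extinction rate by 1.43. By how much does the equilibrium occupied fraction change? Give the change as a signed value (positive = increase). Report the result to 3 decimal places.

-0.237

Before: p* = 1 − 0.76/1.38 = 0.4493.
After the change, c = 1.38, e = 1.0868, so p* = 1 − 1.0868/1.38 = 0.2125.
Δp* = 0.2125 − 0.4493 = -0.2368.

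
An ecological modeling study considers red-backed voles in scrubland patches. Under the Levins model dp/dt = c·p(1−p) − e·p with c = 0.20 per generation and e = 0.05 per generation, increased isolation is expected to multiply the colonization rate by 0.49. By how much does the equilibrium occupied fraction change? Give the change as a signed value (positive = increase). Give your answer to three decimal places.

-0.260

Before: p* = 1 − 0.05/0.20 = 0.7500.
After the change, c = 0.098, e = 0.05, so p* = 1 − 0.05/0.098 = 0.4898.
Δp* = 0.4898 − 0.7500 = -0.2602.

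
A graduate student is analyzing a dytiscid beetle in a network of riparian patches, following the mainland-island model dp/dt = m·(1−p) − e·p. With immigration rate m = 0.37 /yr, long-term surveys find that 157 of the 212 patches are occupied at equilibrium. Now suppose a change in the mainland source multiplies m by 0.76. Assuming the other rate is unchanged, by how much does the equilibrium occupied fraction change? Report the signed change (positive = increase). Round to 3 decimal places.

-0.056

Observed p* = 157/212 = 0.74057.
Balance m(1−p*) = e·p* gives e = m(1−p*)/p* = 0.37×0.25943/0.74057 = 0.12962.
New p* = m/(m+e) = 0.28120/(0.28120+0.12962) = 0.68448.
Δp* = 0.68448 − 0.74057 = -0.05609.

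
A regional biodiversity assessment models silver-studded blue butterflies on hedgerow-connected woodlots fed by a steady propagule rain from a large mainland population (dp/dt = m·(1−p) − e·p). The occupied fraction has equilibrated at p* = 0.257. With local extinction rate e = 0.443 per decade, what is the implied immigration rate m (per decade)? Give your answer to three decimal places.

0.153

At equilibrium m(1−p*) = e·p*, so m = e·p*/(1−p*).
m = 0.443 × 0.257 / 0.7430 = 0.1139/0.7430 = 0.1532.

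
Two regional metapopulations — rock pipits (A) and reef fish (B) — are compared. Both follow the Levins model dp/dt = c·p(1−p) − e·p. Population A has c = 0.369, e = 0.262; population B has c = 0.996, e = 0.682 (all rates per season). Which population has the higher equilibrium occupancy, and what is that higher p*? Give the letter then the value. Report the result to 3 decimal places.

A: p*_A = 1 − 0.262/0.369 = 0.2900.
B: p*_B = 1 − 0.682/0.996 = 0.3153.
B is higher at 0.3153.

B, 0.315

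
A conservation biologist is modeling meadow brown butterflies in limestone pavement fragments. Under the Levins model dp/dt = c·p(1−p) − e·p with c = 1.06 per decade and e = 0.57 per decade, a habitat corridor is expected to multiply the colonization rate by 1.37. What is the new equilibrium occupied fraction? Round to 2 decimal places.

0.61

Before: p* = 1 − 0.57/1.06 = 0.4623.
After the change, c = 1.4522, e = 0.57, so p* = 1 − 0.57/1.4522 = 0.6075.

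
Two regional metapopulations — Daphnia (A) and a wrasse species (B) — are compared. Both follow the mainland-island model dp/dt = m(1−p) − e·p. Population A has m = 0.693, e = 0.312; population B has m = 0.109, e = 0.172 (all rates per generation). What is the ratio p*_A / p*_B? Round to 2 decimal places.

1.78

A: p*_A = m/(m+e) = 0.693/1.0050 = 0.6896.
B: p*_B = 0.109/0.2810 = 0.3879.
p*_A / p*_B = 0.6896/0.3879 = 1.7777.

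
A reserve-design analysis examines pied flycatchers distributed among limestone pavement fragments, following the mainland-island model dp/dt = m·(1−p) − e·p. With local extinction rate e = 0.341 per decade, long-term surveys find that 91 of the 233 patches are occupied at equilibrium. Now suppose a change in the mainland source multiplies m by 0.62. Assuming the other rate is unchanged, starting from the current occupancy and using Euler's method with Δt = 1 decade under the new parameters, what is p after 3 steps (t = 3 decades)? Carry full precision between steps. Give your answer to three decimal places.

Observed p* = 91/233 = 0.39056.
Balance m(1−p*) = e·p* gives m = e·p*/(1−p*) = 0.341×0.39056/0.60944 = 0.21853.
Starting from p₀ = 0.39056; update p ← p + (dp/dt)·Δt with the new parameters.
  1  |  dp/dt·Δt = -0.050608  |  p_1 = 0.339949
  2  |  dp/dt·Δt = -0.026494  |  p_2 = 0.313455
  3  |  dp/dt·Δt = -0.013870  |  p_3 = 0.299585

0.300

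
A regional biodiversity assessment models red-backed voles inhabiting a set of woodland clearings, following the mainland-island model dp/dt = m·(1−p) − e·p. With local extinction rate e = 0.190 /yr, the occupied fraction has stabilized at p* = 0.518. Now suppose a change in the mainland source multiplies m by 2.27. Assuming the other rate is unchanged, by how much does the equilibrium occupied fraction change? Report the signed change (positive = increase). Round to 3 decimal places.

Balance m(1−p*) = e·p* gives m = e·p*/(1−p*) = 0.190×0.51800/0.48200 = 0.20419.
New p* = m/(m+e) = 0.46351/(0.46351+0.19000) = 0.70926.
Δp* = 0.70926 − 0.51800 = +0.19126.

0.191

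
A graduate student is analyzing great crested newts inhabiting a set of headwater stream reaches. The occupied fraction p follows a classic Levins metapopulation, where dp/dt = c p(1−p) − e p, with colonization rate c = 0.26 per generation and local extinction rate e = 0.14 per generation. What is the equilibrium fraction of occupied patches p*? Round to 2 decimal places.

Setting dp/dt = 0 and dividing through by p* gives c·(1−p*) = e.
So p* = 1 − e/c = 1 − 0.14/0.26 = 1 − 0.5385 = 0.4615.

0.46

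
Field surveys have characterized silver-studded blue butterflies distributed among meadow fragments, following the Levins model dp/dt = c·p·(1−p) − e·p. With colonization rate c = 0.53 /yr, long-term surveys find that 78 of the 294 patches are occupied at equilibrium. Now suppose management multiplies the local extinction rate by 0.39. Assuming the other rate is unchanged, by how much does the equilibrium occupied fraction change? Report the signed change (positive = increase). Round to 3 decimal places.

Observed p* = 78/294 = 0.26531.
Balance c(1−p*) = e gives e = 0.53×(1 − 0.26531) = 0.38939.
New p* = 1 − e/c = 1 − 0.15186/0.53000 = 0.71347.
Δp* = 0.71347 − 0.26531 = +0.44816.

0.448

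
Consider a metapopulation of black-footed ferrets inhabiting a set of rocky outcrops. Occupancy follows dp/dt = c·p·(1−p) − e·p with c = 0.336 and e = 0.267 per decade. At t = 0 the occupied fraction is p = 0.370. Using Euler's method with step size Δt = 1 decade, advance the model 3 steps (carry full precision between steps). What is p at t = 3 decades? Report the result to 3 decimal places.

Update rule: p ← p + [c·p·(1−p) − e·p]·Δt with Δt = 1.
  1  |  dp/dt·Δt = -0.020468  |  p_1 = 0.349532
  2  |  dp/dt·Δt = -0.016932  |  p_2 = 0.332599
  3  |  dp/dt·Δt = -0.014220  |  p_3 = 0.318380

0.318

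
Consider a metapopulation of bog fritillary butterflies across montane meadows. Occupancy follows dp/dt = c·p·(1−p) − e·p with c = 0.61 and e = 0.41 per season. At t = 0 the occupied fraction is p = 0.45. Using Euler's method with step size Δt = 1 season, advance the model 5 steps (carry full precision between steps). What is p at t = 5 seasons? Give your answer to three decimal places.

0.358

Update rule: p ← p + [c·p·(1−p) − e·p]·Δt with Δt = 1.
p: 0.45000 → 0.41648  (Δp = -0.03352)
p: 0.41648 → 0.39396  (Δp = -0.02251)
p: 0.39396 → 0.37808  (Δp = -0.01588)
p: 0.37808 → 0.36650  (Δp = -0.01158)
p: 0.36650 → 0.35786  (Δp = -0.00864)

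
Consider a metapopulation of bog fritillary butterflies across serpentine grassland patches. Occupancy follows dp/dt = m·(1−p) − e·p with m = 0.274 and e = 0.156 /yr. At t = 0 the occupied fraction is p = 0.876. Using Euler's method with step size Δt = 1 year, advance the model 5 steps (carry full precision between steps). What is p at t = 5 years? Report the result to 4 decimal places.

Update rule: p ← p + [m·(1−p) − e·p]·Δt with Δt = 1.
t = 1: p = 0.87600 + (-0.10268) = 0.77332
t = 2: p = 0.77332 + (-0.05853) = 0.71479
t = 3: p = 0.71479 + (-0.03336) = 0.68143
t = 4: p = 0.68143 + (-0.01902) = 0.66242
t = 5: p = 0.66242 + (-0.01084) = 0.65158

0.6516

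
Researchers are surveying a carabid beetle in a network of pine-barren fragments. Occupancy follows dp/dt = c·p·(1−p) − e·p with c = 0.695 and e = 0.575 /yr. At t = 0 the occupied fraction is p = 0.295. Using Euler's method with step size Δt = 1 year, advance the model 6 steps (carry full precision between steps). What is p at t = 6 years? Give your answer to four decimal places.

Update rule: p ← p + [c·p·(1−p) − e·p]·Δt with Δt = 1.
t = 1: p = 0.29500 + (-0.02508) = 0.26992
t = 2: p = 0.26992 + (-0.01824) = 0.25167
t = 3: p = 0.25167 + (-0.01382) = 0.23785
t = 4: p = 0.23785 + (-0.01078) = 0.22708
t = 5: p = 0.22708 + (-0.00859) = 0.21849
t = 6: p = 0.21849 + (-0.00696) = 0.21153

0.2115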